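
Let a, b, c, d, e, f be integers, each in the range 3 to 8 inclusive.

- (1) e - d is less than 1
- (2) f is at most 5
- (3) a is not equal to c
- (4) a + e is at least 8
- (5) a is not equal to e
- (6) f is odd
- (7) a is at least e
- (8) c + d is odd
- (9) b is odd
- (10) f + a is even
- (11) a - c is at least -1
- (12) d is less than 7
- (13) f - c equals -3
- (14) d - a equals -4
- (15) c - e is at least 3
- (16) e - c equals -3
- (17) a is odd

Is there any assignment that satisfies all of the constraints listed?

Take a = 7, b = 3, c = 6, d = 3, e = 3, f = 3. Then constraint 1: e - d = 0; constraint 4: a + e = 10, and every other listed constraint is also met.

Satisfiable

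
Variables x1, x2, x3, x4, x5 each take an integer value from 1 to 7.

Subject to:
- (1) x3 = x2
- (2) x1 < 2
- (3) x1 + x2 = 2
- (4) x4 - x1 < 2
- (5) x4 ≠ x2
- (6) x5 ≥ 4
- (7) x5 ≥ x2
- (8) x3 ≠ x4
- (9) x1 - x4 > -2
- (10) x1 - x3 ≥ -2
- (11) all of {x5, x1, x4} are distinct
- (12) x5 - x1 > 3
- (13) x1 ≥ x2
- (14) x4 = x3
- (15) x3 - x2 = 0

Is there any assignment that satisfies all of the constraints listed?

From constraints 1 and 14, x4 = x3 = x2, so x4 = x2. But constraint 5 says x4 ≠ x2. Contradiction.

Unsatisfiable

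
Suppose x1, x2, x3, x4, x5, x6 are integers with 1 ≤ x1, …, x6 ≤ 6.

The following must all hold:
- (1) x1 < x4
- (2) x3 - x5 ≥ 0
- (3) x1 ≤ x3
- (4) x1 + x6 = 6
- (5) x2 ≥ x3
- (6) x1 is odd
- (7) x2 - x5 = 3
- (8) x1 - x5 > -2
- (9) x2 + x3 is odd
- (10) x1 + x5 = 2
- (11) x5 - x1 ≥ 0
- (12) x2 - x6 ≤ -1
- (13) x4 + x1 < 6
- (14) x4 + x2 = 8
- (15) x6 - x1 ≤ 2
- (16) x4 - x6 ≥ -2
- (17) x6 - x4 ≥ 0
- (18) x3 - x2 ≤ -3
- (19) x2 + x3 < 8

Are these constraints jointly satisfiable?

Unsatisfiable

Constraints 2, 11, 12, 15, and 18 give x2 − x3 ≥ 3, x3 − x5 ≥ 0, x5 − x1 ≥ 0, x1 − x6 ≥ -2, x6 − x2 ≥ 1.
Adding all 5 inequalities: the left sides telescope to 0, and the right sides sum to 3 + 0 + 0 + (-2) + 1 = 2. So 0 ≥ 2, which is false.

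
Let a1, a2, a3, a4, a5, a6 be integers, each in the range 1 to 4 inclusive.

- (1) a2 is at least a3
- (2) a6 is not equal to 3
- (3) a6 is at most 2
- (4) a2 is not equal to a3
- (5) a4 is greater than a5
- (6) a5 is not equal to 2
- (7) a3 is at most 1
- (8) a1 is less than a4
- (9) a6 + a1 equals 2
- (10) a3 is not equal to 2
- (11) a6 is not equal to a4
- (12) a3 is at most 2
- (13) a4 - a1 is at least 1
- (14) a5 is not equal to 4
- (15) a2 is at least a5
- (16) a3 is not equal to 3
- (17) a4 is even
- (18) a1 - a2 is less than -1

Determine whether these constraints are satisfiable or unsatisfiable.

Setting (a1, a2, a3, a4, a5, a6) = (1, 3, 1, 2, 1, 1) satisfies everything: constraint 9: a6 + a1 = 2; constraint 13: a4 - a1 = 1, and the others follow.

Satisfiable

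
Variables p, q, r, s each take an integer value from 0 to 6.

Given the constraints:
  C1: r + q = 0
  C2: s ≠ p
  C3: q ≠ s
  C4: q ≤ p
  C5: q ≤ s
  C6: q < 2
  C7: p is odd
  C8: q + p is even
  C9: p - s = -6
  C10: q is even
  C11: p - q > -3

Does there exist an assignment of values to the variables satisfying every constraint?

Unsatisfiable

Constraint 10 makes q even and constraint 7 makes p odd, so q + p must be odd. Constraint 8 says q + p is even — contradiction.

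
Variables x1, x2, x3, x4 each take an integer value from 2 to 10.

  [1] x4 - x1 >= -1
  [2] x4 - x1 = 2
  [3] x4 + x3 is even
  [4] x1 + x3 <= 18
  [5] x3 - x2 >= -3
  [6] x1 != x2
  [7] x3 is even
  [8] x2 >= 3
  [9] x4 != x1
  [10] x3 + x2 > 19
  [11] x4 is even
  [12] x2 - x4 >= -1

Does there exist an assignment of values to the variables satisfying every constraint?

Try x1 = 8, x2 = 10, x3 = 10, x4 = 10.
Check constraint 1: x4 - x1 = 2; constraint 2: x4 - x1 = 2. The remaining constraints are straightforward to verify.

Satisfiable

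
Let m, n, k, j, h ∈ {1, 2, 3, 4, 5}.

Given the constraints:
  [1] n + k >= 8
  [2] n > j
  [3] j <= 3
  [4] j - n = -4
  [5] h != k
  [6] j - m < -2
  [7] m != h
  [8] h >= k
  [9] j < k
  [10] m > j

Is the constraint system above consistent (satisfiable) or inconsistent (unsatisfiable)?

Satisfiable

The assignment m = 5, n = 5, k = 3, j = 1, h = 4 works:
  constraint 1 holds since n + k = 8.
  constraint 4 holds since j - n = -4.
The rest check out directly.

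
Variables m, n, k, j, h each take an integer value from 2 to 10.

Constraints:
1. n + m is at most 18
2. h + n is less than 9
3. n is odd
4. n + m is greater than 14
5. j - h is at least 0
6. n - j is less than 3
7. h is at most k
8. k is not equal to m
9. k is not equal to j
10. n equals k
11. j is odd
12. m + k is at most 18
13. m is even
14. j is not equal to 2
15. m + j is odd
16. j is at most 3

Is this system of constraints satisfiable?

Satisfiable

The assignment m = 10, n = 5, k = 5, j = 3, h = 2 works:
  constraint 1 holds since n + m = 15.
  constraint 2 holds since h + n = 7.
  constraint 4 holds since n + m = 15.
The rest check out directly.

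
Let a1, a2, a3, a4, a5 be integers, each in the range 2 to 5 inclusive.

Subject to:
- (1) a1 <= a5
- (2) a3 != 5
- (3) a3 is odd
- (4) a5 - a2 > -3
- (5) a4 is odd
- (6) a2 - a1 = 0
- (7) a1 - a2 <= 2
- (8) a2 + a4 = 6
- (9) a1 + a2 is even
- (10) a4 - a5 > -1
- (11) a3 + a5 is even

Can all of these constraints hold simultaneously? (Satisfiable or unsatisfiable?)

Satisfiable

Setting (a1, a2, a3, a4, a5) = (3, 3, 3, 3, 3) satisfies everything: constraint 4: a5 - a2 = 0; constraint 6: a2 - a1 = 0, and the others follow.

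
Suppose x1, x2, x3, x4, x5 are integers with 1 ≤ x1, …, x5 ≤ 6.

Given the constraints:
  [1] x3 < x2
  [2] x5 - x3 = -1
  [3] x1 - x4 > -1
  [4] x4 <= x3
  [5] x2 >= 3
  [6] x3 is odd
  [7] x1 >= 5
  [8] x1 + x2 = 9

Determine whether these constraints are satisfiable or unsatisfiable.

Satisfiable

Try x1 = 5, x2 = 4, x3 = 3, x4 = 3, x5 = 2.
Check constraint 2: x5 - x3 = -1; constraint 3: x1 - x4 = 2; constraint 8: x1 + x2 = 9. The remaining constraints are straightforward to verify.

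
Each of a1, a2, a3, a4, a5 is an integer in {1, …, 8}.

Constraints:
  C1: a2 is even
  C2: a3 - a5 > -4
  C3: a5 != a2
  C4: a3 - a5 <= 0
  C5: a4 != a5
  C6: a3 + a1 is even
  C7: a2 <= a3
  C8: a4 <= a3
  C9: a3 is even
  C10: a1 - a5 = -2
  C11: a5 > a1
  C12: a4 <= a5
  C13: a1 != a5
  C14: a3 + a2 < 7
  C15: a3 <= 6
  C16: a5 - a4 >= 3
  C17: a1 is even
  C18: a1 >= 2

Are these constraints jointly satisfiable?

One satisfying assignment is a1 = 2, a2 = 2, a3 = 2, a4 = 1, a5 = 4.
For the less obvious constraints — constraint 2: a3 - a5 = -2; constraint 4: a3 - a5 = -2; constraint 10: a1 - a5 = -2 — and the others hold by inspection.

Satisfiable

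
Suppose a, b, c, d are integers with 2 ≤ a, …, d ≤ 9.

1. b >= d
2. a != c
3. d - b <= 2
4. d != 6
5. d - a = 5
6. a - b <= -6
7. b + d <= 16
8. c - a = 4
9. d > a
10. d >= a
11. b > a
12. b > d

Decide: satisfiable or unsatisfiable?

Try a = 2, b = 8, c = 6, d = 7.
Check constraint 3: d - b = -1; constraint 5: d - a = 5. The remaining constraints are straightforward to verify.

Satisfiable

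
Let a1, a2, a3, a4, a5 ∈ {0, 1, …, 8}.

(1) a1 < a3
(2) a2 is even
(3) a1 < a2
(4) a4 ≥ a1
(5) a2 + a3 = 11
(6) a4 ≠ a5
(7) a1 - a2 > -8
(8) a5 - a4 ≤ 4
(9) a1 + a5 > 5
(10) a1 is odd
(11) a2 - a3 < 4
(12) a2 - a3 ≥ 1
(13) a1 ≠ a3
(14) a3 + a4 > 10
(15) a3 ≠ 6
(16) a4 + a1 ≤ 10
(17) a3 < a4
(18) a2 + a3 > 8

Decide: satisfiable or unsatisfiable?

Setting (a1, a2, a3, a4, a5) = (1, 6, 5, 6, 7) satisfies everything: constraint 5: a2 + a3 = 11; constraint 7: a1 - a2 = -5, and the others follow.

Satisfiable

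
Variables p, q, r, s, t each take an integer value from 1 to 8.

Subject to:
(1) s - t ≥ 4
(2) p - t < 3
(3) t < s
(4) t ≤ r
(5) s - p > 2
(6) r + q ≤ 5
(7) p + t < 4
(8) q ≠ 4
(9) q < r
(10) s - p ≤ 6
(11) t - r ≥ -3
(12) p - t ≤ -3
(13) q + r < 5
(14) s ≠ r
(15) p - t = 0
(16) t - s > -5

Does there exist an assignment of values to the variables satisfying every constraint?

Constraints 1, 10, and 12 give s − t ≥ 4, t − p ≥ 3, p − s ≥ -6.
Adding all 3 inequalities: the left sides telescope to 0, and the right sides sum to 4 + 3 + (-6) = 1. So 0 ≥ 1, which is false.

Unsatisfiable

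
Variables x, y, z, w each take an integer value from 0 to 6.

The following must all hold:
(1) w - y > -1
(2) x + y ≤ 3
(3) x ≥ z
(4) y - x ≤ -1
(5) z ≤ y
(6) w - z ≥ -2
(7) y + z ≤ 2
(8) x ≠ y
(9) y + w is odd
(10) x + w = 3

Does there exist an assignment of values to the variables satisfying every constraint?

Take x = 2, y = 0, z = 0, w = 1. Then constraint 1: w - y = 1; constraint 2: x + y = 2; constraint 4: y - x = -2, and every other listed constraint is also met.

Satisfiable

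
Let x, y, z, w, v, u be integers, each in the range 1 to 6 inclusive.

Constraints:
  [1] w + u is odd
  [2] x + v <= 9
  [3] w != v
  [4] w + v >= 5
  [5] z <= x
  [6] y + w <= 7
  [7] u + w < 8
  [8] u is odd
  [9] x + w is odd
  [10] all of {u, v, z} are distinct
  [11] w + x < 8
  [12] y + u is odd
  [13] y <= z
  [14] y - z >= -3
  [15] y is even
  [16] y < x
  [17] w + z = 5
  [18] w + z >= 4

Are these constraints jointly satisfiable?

Satisfiable

The assignment x = 3, y = 2, z = 3, w = 2, v = 6, u = 5 works:
  constraint 2 holds since x + v = 9.
  constraint 4 holds since w + v = 8.
The rest check out directly.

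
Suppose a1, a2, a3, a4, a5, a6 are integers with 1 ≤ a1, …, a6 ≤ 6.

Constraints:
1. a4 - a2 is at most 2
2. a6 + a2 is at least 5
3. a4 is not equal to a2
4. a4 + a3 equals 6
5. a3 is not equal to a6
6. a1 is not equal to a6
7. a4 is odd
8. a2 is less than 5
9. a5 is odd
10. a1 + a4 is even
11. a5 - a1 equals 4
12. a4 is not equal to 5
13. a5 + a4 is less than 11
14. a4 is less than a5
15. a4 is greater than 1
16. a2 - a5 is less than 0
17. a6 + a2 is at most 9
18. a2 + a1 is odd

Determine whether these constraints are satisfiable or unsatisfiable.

One satisfying assignment is a1 = 1, a2 = 2, a3 = 3, a4 = 3, a5 = 5, a6 = 6.
For the less obvious constraints — constraint 1: a4 - a2 = 1; constraint 2: a6 + a2 = 8; constraint 4: a4 + a3 = 6 — and the others hold by inspection.

Satisfiable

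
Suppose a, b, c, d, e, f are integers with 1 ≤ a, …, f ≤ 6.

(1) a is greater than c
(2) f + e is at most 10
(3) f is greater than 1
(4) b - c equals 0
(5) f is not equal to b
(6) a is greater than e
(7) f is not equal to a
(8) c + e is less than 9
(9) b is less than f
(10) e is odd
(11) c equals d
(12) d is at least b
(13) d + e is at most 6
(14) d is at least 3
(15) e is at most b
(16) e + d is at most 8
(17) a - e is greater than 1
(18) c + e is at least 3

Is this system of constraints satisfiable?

Satisfiable

One satisfying assignment is a = 6, b = 3, c = 3, d = 3, e = 3, f = 5.
For the less obvious constraints — constraint 2: f + e = 8; constraint 4: b - c = 0; constraint 8: c + e = 6 — and the others hold by inspection.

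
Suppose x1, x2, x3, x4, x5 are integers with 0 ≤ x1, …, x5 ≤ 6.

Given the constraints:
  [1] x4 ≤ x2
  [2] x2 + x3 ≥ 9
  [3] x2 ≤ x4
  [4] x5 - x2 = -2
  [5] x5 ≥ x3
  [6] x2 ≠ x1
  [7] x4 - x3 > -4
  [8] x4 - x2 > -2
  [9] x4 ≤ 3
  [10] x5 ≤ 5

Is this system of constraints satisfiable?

Unsatisfiable

From constraints 3 and 9: x2 ≤ x4 ≤ 3. From constraints 5 and 10: x3 ≤ x5 ≤ 5. Hence x2 + x3 ≤ 8. But constraint 2 requires x2 + x3 ≥ 9, and 9 > 8. Contradiction.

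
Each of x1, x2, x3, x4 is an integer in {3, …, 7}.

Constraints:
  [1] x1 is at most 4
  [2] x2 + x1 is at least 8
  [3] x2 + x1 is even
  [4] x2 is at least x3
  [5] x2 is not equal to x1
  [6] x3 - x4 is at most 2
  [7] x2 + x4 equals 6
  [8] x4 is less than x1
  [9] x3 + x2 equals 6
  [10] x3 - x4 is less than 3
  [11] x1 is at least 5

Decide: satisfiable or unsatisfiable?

Unsatisfiable

From constraint 11: x1 ≥ 5. From constraint 1: x1 ≤ 4. But 4 < 5, so no value of x1 works.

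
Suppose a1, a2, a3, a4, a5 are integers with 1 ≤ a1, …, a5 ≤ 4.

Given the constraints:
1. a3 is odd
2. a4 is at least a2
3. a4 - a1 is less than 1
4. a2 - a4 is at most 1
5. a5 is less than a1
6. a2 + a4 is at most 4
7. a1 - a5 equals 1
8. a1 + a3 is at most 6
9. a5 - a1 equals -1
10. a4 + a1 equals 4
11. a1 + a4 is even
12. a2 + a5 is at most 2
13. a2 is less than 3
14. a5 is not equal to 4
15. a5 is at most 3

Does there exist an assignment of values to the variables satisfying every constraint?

Satisfiable

Try a1 = 2, a2 = 1, a3 = 3, a4 = 2, a5 = 1.
Check constraint 3: a4 - a1 = 0; constraint 4: a2 - a4 = -1; constraint 6: a2 + a4 = 3. The remaining constraints are straightforward to verify.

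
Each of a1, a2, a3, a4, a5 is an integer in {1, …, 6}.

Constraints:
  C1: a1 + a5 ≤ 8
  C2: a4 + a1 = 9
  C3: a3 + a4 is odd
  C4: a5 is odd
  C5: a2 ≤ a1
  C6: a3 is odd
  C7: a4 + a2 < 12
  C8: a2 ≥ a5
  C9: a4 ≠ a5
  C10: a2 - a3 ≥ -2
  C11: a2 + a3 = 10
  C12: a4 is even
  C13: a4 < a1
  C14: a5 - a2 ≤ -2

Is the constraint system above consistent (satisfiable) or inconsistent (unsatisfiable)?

The assignment a1 = 5, a2 = 5, a3 = 5, a4 = 4, a5 = 1 works:
  constraint 1 holds since a1 + a5 = 6.
  constraint 2 holds since a4 + a1 = 9.
The rest check out directly.

Satisfiable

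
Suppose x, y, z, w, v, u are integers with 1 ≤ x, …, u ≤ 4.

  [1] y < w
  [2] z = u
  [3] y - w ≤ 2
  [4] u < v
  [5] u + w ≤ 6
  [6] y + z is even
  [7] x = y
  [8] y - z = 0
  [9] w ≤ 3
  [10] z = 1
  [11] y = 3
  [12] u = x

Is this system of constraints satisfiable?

Unsatisfiable

Constraint 10 fixes z = 1 and constraint 11 fixes y = 3. Constraints 2, 7, and 12 give z = u = x = y, so z = y. But 1 ≠ 3 — contradiction.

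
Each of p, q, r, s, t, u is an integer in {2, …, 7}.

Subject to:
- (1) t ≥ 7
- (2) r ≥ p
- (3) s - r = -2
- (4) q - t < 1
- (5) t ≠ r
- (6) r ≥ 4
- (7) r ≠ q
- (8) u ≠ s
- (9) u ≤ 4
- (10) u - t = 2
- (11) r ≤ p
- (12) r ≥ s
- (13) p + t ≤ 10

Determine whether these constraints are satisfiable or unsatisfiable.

Unsatisfiable

From constraints 6 and 11: p ≥ r ≥ 4. From constraint 1: t ≥ 7. Hence p + t ≥ 11. But constraint 13 requires p + t ≤ 10, and 10 < 11. Contradiction.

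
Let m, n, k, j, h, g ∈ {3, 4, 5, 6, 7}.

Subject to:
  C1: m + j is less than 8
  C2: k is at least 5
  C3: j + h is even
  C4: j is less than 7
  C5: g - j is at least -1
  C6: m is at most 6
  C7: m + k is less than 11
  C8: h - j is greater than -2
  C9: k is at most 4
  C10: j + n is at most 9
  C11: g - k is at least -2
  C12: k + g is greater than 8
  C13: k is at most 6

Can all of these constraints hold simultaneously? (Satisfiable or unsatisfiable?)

Unsatisfiable

From constraint 2: k ≥ 5. From constraint 9: k ≤ 4. But 4 < 5, so no value of k works.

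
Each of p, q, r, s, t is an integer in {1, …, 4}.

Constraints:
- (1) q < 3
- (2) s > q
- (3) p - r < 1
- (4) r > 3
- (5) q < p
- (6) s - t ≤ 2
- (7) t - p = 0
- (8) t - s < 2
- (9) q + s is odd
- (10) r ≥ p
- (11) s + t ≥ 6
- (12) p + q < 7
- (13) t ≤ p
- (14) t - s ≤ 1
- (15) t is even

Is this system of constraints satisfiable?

Satisfiable

The assignment p = 4, q = 2, r = 4, s = 3, t = 4 works:
  constraint 3 holds since p - r = 0.
  constraint 6 holds since s - t = -1.
The rest check out directly.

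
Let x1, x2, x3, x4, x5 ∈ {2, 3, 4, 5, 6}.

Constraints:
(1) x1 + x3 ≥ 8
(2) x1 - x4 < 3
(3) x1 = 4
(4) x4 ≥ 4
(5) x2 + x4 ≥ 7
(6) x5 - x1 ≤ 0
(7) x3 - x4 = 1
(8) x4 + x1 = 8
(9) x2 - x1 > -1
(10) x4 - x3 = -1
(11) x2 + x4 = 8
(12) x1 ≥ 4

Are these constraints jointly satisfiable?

The assignment x1 = 4, x2 = 4, x3 = 5, x4 = 4, x5 = 2 works:
  constraint 1 holds since x1 + x3 = 9.
  constraint 2 holds since x1 - x4 = 0.
The rest check out directly.

Satisfiable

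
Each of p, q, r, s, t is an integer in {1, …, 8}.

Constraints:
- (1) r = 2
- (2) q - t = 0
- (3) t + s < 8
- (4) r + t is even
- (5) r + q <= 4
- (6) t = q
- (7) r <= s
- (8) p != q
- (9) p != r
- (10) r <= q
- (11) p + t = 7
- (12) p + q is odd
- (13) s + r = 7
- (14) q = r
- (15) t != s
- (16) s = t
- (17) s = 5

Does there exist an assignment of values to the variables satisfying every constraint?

Constraint 17 fixes s = 5 and constraint 1 fixes r = 2. Constraints 6, 14, and 16 give s = t = q = r, so s = r. But 5 ≠ 2 — contradiction.

Unsatisfiable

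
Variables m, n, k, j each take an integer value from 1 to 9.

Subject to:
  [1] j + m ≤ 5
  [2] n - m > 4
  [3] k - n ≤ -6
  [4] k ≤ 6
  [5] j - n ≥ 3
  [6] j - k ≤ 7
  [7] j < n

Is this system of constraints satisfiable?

Unsatisfiable

Constraints 3, 5, and 6 give k − j ≥ -7, j − n ≥ 3, n − k ≥ 6.
Adding all 3 inequalities: the left sides telescope to 0, and the right sides sum to (-7) + 3 + 6 = 2. So 0 ≥ 2, which is false.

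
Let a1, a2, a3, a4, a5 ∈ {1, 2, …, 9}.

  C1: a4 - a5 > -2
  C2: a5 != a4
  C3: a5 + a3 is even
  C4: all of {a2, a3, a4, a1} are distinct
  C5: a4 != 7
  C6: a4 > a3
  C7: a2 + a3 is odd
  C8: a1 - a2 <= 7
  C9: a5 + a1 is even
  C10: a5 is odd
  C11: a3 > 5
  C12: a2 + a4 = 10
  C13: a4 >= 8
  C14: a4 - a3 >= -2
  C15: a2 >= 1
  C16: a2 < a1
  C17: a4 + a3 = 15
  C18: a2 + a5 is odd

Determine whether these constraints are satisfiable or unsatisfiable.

Satisfiable

Try a1 = 9, a2 = 2, a3 = 7, a4 = 8, a5 = 9.
Check constraint 1: a4 - a5 = -1; constraint 8: a1 - a2 = 7; constraint 12: a2 + a4 = 10. The remaining constraints are straightforward to verify.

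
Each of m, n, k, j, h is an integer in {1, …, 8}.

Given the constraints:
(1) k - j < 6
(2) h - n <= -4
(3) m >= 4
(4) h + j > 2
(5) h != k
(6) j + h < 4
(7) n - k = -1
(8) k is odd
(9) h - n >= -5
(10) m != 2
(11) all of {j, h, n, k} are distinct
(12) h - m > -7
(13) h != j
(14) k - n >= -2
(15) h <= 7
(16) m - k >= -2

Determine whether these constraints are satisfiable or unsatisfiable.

Satisfiable

Setting (m, n, k, j, h) = (6, 6, 7, 2, 1) satisfies everything: constraint 1: k - j = 5; constraint 2: h - n = -5; constraint 4: h + j = 3, and the others follow.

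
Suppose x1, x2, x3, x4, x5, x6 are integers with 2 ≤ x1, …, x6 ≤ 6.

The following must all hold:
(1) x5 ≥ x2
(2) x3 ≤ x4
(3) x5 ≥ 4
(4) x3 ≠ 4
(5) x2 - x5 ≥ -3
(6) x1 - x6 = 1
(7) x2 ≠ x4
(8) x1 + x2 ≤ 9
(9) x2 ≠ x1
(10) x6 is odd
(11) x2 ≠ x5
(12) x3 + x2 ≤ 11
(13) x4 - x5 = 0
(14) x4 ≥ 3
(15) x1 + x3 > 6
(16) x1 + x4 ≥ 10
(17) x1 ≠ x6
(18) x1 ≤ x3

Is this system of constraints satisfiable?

Satisfiable

Setting (x1, x2, x3, x4, x5, x6) = (4, 5, 5, 6, 6, 3) satisfies everything: constraint 5: x2 - x5 = -1; constraint 6: x1 - x6 = 1; constraint 8: x1 + x2 = 9, and the others follow.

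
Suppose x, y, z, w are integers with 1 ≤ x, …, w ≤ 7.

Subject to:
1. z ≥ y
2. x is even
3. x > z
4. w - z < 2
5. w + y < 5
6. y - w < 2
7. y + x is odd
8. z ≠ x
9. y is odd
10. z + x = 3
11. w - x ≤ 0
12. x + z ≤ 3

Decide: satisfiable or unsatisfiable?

The assignment x = 2, y = 1, z = 1, w = 1 works:
  constraint 4 holds since w - z = 0.
  constraint 5 holds since w + y = 2.
  constraint 6 holds since y - w = 0.
The rest check out directly.

Satisfiable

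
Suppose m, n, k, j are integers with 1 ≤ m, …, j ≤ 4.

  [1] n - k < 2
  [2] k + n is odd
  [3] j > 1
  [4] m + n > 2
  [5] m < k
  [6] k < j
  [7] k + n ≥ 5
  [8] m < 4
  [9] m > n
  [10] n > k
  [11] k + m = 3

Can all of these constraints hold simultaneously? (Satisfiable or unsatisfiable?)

Unsatisfiable

Constraints 5, 9, and 10 give n < m, m < k, k < n. Chaining: n < m < k < n, which forces n < n — impossible.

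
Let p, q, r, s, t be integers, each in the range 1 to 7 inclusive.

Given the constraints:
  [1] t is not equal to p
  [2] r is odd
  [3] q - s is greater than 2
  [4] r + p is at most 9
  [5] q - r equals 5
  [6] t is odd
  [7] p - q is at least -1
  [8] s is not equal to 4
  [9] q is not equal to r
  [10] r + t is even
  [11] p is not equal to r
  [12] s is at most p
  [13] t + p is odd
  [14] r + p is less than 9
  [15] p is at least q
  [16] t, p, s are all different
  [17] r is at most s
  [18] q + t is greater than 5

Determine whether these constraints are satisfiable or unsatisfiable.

Satisfiable

Take p = 6, q = 6, r = 1, s = 3, t = 1. Then constraint 3: q - s = 3; constraint 4: r + p = 7; constraint 5: q - r = 5, and every other listed constraint is also met.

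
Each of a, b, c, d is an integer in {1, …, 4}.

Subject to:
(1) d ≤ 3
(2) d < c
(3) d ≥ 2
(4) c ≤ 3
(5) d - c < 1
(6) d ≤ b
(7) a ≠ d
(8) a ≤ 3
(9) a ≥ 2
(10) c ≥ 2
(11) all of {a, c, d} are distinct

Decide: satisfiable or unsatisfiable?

Constraints 1, 3, 4, 8, 9, and 10 confine each of a, c, d to the 2 values {2, 3}.
Constraint 11 requires all 3 of them to be distinct, but only 2 values are available — impossible by the pigeonhole principle.

Unsatisfiable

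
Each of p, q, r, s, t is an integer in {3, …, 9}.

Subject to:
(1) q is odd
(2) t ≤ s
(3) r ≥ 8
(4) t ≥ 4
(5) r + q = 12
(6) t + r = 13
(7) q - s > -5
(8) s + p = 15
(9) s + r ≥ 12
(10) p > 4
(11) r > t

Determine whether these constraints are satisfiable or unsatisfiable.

Satisfiable

Setting (p, q, r, s, t) = (9, 3, 9, 6, 4) satisfies everything: constraint 5: r + q = 12; constraint 6: t + r = 13; constraint 7: q - s = -3, and the others follow.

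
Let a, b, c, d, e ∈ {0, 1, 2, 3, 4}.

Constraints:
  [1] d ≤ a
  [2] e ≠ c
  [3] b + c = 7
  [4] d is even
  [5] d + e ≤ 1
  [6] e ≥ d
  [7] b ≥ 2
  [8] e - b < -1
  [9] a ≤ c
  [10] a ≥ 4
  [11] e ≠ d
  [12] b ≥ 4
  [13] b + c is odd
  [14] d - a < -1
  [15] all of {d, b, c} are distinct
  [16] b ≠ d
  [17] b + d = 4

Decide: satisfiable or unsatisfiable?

Unsatisfiable

From constraint 12: b ≥ 4. From constraints 9 and 10: c ≥ a ≥ 4. Hence b + c ≥ 8. But constraint 3 requires b + c = 7, and 7 < 8. Contradiction.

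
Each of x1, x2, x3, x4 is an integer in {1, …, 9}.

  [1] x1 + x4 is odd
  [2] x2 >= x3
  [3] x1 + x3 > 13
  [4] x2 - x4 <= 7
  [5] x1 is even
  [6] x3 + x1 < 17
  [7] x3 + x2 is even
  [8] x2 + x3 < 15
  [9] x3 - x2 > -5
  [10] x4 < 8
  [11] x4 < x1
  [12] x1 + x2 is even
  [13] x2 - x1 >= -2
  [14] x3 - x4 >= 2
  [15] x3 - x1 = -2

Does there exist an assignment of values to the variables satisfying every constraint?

Satisfiable

The assignment x1 = 8, x2 = 8, x3 = 6, x4 = 1 works:
  constraint 3 holds since x1 + x3 = 14.
  constraint 4 holds since x2 - x4 = 7.
The rest check out directly.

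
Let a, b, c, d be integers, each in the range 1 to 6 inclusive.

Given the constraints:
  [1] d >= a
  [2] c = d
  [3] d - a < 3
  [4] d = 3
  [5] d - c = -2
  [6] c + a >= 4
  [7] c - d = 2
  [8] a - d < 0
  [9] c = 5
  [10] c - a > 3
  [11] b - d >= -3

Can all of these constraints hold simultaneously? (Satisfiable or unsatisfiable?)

Unsatisfiable

Constraint 9 fixes c = 5 and constraint 4 fixes d = 3, but constraint 2 requires c = d. Since 5 ≠ 3, contradiction.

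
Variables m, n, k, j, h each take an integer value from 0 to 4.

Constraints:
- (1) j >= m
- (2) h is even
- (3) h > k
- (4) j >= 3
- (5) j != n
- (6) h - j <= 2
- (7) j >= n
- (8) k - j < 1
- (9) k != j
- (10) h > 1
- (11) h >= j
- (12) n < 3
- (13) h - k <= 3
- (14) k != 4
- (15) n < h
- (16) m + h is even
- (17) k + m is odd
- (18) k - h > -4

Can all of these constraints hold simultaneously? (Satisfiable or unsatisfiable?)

Satisfiable

Setting (m, n, k, j, h) = (0, 1, 1, 3, 4) satisfies everything: constraint 6: h - j = 1; constraint 8: k - j = -2; constraint 13: h - k = 3, and the others follow.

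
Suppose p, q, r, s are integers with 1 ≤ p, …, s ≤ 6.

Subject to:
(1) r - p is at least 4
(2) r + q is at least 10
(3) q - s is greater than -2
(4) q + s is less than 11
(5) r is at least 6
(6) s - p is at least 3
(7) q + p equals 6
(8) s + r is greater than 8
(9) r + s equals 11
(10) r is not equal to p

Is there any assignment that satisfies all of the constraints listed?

Satisfiable

One satisfying assignment is p = 1, q = 5, r = 6, s = 5.
For the less obvious constraints — constraint 1: r - p = 5; constraint 2: r + q = 11 — and the others hold by inspection.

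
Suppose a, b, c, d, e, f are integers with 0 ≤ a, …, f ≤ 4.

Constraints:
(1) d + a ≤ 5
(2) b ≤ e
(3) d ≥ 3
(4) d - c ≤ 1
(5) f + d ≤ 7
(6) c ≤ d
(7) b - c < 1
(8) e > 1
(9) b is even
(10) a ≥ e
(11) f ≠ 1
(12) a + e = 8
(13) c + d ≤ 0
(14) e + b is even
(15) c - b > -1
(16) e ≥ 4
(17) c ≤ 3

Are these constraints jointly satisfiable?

From constraint 3: d ≥ 3. From constraints 10 and 16: a ≥ e ≥ 4. Hence d + a ≥ 7. But constraint 1 requires d + a ≤ 5, and 5 < 7. Contradiction.

Unsatisfiable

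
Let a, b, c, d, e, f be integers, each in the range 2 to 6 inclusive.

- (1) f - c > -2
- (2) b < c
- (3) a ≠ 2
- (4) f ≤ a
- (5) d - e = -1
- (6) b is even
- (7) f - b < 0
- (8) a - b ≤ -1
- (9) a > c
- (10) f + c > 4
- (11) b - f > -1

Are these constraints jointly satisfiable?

Constraints 2, 8, and 9 give b < c, c < a, a < b. Chaining: b < c < a < b, which forces b < b — impossible.

Unsatisfiable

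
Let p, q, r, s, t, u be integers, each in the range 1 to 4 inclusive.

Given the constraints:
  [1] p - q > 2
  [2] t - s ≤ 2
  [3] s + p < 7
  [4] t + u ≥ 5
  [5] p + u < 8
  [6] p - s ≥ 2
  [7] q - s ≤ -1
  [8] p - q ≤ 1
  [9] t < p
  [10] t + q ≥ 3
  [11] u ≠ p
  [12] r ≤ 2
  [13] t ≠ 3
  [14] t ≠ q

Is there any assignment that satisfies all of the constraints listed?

Unsatisfiable

Constraints 6, 7, and 8 give s − q ≥ 1, q − p ≥ -1, p − s ≥ 2.
Adding all 3 inequalities: the left sides telescope to 0, and the right sides sum to 1 + (-1) + 2 = 2. So 0 ≥ 2, which is false.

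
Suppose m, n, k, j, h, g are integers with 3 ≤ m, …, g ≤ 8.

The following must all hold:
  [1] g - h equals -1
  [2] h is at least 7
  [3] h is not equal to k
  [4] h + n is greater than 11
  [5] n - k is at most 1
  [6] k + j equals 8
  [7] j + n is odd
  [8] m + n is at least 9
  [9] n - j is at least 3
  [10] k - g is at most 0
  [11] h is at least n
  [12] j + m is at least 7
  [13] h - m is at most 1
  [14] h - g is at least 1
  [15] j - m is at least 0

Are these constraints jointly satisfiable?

Constraints 5, 9, 10, 13, 14, and 15 give k − n ≥ -1, n − j ≥ 3, j − m ≥ 0, m − h ≥ -1, h − g ≥ 1, g − k ≥ 0.
Adding all 6 inequalities: the left sides telescope to 0, and the right sides sum to (-1) + 3 + 0 + (-1) + 1 + 0 = 2. So 0 ≥ 2, which is false.

Unsatisfiable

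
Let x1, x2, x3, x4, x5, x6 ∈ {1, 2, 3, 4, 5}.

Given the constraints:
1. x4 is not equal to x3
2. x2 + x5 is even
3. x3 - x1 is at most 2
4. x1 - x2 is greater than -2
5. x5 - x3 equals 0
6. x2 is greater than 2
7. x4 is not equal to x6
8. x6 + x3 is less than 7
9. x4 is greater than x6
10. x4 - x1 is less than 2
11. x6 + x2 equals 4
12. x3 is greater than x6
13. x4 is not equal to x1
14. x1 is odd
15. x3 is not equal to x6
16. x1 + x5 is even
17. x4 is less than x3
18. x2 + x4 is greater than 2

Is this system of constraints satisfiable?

Satisfiable

One satisfying assignment is x1 = 3, x2 = 3, x3 = 3, x4 = 2, x5 = 3, x6 = 1.
For the less obvious constraints — constraint 3: x3 - x1 = 0; constraint 4: x1 - x2 = 0 — and the others hold by inspection.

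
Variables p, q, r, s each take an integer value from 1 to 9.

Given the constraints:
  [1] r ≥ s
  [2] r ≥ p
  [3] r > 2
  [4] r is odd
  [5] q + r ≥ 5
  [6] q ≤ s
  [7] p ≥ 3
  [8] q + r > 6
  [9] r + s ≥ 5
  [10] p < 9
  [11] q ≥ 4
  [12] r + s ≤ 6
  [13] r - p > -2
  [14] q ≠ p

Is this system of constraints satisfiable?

From constraints 2 and 7: r ≥ p ≥ 3. From constraints 6 and 11: s ≥ q ≥ 4. Hence r + s ≥ 7. But constraint 12 requires r + s ≤ 6, and 6 < 7. Contradiction.

Unsatisfiable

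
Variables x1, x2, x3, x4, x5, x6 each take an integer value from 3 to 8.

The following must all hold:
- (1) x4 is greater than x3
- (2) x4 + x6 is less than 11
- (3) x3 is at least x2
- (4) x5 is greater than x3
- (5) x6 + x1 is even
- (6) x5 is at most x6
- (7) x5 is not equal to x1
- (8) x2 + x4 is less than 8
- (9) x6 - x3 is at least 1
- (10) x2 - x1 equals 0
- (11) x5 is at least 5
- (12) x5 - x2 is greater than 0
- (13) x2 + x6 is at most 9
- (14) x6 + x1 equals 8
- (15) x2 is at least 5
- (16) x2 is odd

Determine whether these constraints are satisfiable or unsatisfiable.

From constraint 15: x2 ≥ 5. From constraints 6 and 11: x6 ≥ x5 ≥ 5. Hence x2 + x6 ≥ 10. But constraint 13 requires x2 + x6 ≤ 9, and 9 < 10. Contradiction.

Unsatisfiable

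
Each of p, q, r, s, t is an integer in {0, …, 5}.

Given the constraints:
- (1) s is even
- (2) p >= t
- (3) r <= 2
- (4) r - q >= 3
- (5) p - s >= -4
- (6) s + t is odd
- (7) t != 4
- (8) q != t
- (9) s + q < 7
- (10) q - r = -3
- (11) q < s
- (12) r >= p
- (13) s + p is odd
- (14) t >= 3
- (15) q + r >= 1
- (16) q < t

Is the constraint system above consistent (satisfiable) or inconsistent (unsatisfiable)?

Unsatisfiable

From constraints 2 and 14: p ≥ t and t ≥ 3, so p ≥ 3. From constraints 3 and 12: p ≤ r and r ≤ 2, so p ≤ 2. But 2 < 3, so no value of p works.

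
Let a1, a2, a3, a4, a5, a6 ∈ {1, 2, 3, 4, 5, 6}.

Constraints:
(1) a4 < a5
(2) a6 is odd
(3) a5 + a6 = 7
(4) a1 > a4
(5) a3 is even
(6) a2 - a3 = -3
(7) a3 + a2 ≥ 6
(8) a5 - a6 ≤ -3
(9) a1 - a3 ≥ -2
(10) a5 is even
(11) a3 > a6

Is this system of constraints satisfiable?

Setting (a1, a2, a3, a4, a5, a6) = (6, 3, 6, 1, 2, 5) satisfies everything: constraint 3: a5 + a6 = 7; constraint 6: a2 - a3 = -3; constraint 7: a3 + a2 = 9, and the others follow.

Satisfiable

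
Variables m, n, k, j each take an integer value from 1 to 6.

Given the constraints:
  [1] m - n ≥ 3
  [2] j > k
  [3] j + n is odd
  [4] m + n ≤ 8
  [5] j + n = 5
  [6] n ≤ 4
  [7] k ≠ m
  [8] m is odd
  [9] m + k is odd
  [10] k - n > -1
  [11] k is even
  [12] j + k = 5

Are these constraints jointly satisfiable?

Try m = 5, n = 2, k = 2, j = 3.
Check constraint 1: m - n = 3; constraint 4: m + n = 7; constraint 5: j + n = 5. The remaining constraints are straightforward to verify.

Satisfiable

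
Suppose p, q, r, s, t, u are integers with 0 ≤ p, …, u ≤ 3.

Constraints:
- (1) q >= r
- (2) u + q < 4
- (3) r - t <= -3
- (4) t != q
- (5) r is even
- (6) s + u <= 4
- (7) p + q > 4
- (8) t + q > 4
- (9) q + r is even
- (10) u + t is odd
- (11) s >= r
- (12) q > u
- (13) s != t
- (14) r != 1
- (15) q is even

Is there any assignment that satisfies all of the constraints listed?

Satisfiable

Setting (p, q, r, s, t, u) = (3, 2, 0, 1, 3, 0) satisfies everything: constraint 2: u + q = 2; constraint 3: r - t = -3, and the others follow.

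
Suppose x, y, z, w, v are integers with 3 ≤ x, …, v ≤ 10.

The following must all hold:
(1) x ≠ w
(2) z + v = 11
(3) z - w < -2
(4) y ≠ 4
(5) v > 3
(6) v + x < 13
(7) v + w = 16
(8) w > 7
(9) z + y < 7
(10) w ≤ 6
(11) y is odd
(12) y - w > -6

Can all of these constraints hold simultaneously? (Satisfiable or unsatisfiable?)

Unsatisfiable

From constraint 8: w ≥ 8. From constraint 10: w ≤ 6. But 6 < 8, so no value of w works.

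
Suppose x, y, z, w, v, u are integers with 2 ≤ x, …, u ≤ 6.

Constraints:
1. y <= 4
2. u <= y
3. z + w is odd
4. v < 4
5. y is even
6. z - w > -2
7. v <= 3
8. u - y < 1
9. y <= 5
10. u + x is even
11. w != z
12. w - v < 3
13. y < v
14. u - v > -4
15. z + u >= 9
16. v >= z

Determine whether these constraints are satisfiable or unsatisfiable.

From constraints 7 and 16: z ≤ v ≤ 3. From constraints 2 and 9: u ≤ y ≤ 5. Hence z + u ≤ 8. But constraint 15 requires z + u ≥ 9, and 9 > 8. Contradiction.

Unsatisfiable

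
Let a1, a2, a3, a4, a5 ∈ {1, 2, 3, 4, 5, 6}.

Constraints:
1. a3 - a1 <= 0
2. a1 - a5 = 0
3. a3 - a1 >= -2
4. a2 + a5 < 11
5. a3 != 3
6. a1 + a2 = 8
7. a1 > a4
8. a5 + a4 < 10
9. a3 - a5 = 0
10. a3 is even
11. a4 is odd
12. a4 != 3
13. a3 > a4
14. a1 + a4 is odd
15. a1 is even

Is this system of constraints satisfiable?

Take a1 = 6, a2 = 2, a3 = 6, a4 = 1, a5 = 6. Then constraint 1: a3 - a1 = 0; constraint 2: a1 - a5 = 0, and every other listed constraint is also met.

Satisfiable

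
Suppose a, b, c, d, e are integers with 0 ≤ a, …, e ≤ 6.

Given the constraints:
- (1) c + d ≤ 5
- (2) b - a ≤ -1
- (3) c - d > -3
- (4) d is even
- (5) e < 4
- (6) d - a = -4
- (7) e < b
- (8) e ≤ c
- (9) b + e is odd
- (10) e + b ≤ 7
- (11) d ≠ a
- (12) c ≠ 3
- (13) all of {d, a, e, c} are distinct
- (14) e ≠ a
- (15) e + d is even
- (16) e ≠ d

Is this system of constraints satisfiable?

Satisfiable

The assignment a = 6, b = 5, c = 1, d = 2, e = 0 works:
  constraint 1 holds since c + d = 3.
  constraint 2 holds since b - a = -1.
The rest check out directly.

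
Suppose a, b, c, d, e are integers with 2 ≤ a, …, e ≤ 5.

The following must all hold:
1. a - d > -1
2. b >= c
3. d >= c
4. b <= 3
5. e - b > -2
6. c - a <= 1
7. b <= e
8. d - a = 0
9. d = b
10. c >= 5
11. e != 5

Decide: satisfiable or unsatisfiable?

From constraints 2 and 10: b ≥ c and c ≥ 5, so b ≥ 5. From constraint 4: b ≤ 3. But 3 < 5, so no value of b works.

Unsatisfiable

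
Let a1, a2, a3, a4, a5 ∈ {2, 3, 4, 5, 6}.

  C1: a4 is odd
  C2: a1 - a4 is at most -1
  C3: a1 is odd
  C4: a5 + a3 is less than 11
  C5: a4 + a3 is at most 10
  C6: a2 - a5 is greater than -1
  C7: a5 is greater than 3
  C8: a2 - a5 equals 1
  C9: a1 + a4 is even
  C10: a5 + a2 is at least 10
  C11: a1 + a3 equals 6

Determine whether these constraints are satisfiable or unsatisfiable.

Try a1 = 3, a2 = 6, a3 = 3, a4 = 5, a5 = 5.
Check constraint 2: a1 - a4 = -2; constraint 4: a5 + a3 = 8. The remaining constraints are straightforward to verify.

Satisfiable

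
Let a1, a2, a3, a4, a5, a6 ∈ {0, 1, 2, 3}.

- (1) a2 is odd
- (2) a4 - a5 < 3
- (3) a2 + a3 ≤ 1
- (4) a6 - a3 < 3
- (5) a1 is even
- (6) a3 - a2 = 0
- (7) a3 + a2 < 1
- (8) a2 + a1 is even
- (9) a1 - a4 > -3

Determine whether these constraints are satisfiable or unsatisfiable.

Unsatisfiable

Constraint 1 makes a2 odd and constraint 5 makes a1 even, so a2 + a1 must be odd. Constraint 8 says a2 + a1 is even — contradiction.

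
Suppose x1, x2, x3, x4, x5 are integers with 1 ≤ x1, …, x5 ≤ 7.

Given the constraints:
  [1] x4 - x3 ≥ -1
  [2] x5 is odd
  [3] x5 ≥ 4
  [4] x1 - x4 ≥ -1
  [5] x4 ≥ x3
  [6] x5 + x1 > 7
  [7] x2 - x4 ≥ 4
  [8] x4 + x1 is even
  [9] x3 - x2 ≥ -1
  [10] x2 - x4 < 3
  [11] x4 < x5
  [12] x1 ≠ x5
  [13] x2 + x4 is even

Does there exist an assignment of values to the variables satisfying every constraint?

Constraints 1, 7, and 9 give x4 − x3 ≥ -1, x3 − x2 ≥ -1, x2 − x4 ≥ 4.
Adding all 3 inequalities: the left sides telescope to 0, and the right sides sum to (-1) + (-1) + 4 = 2. So 0 ≥ 2, which is false.

Unsatisfiable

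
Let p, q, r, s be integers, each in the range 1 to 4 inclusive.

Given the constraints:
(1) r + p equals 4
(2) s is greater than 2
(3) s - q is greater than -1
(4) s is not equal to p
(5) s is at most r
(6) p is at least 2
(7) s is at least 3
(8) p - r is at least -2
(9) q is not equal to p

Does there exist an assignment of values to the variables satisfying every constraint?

Unsatisfiable

From constraints 5 and 7: r ≥ s ≥ 3. From constraint 6: p ≥ 2. Hence r + p ≥ 5. But constraint 1 requires r + p = 4, and 4 < 5. Contradiction.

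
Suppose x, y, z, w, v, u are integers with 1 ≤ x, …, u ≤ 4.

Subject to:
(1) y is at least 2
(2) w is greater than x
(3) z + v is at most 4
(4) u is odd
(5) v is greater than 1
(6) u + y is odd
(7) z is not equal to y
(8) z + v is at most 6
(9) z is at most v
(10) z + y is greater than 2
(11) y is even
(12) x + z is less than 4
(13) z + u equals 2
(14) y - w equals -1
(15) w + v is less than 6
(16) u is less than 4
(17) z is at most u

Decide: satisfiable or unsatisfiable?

Try x = 2, y = 2, z = 1, w = 3, v = 2, u = 1.
Check constraint 3: z + v = 3; constraint 8: z + v = 3. The remaining constraints are straightforward to verify.

Satisfiable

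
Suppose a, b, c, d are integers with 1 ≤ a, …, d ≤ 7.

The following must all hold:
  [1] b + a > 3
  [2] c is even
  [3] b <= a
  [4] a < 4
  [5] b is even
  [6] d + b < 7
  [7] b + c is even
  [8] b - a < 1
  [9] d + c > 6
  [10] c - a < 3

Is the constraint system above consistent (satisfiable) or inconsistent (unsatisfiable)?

Take a = 3, b = 2, c = 4, d = 4. Then constraint 1: b + a = 5; constraint 6: d + b = 6; constraint 8: b - a = -1, and every other listed constraint is also met.

Satisfiable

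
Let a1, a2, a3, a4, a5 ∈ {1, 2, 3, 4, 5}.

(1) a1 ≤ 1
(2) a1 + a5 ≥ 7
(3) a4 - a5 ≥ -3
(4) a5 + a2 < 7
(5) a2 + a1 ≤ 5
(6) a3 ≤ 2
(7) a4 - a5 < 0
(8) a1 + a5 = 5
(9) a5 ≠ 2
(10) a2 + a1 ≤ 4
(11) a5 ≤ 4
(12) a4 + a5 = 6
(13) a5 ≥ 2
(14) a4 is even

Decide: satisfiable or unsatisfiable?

Unsatisfiable

From constraint 1: a1 ≤ 1. From constraint 11: a5 ≤ 4. Hence a1 + a5 ≤ 5. But constraint 2 requires a1 + a5 ≥ 7, and 7 > 5. Contradiction.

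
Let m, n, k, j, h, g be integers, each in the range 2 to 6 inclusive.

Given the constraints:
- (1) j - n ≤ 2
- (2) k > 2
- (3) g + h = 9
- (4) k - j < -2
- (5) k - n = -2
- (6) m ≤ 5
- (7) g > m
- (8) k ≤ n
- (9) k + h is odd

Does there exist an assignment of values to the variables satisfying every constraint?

Satisfiable

One satisfying assignment is m = 3, n = 5, k = 3, j = 6, h = 4, g = 5.
For the less obvious constraints — constraint 1: j - n = 1; constraint 3: g + h = 9; constraint 4: k - j = -3 — and the others hold by inspection.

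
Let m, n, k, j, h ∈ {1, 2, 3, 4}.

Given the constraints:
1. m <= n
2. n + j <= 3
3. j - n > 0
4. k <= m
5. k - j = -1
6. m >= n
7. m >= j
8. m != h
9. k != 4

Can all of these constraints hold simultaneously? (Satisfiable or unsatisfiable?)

Unsatisfiable

Constraints 1, 3, and 7 give j ≤ m, m ≤ n, n < j. Chaining: j ≤ m ≤ n < j, which forces j < j — impossible.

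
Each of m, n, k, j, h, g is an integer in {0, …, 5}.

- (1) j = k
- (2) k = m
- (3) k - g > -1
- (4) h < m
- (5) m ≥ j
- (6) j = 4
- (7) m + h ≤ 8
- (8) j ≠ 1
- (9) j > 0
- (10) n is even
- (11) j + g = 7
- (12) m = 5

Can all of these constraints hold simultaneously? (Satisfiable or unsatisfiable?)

Unsatisfiable

Constraint 6 fixes j = 4 and constraint 12 fixes m = 5. Constraints 1 and 2 give j = k = m, so j = m. But 4 ≠ 5 — contradiction.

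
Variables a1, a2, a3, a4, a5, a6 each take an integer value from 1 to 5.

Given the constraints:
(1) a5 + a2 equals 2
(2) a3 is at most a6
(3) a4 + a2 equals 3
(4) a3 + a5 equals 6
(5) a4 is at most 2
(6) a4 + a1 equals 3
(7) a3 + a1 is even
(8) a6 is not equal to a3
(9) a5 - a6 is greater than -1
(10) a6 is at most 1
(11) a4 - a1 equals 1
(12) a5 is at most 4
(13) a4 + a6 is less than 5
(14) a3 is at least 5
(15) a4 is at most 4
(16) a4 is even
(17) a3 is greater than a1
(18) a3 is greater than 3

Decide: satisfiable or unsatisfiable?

Unsatisfiable

From constraints 2 and 14: a6 ≥ a3 and a3 ≥ 5, so a6 ≥ 5. From constraint 10: a6 ≤ 1. But 1 < 5, so no value of a6 works.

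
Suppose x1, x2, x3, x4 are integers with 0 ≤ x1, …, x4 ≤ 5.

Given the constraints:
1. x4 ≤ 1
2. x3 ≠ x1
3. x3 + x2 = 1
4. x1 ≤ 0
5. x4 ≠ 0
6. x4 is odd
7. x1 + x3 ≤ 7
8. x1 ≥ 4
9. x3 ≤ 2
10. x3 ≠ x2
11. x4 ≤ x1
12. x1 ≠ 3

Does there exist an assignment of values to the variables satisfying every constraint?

From constraint 8: x1 ≥ 4. From constraint 4: x1 ≤ 0. But 0 < 4, so no value of x1 works.

Unsatisfiable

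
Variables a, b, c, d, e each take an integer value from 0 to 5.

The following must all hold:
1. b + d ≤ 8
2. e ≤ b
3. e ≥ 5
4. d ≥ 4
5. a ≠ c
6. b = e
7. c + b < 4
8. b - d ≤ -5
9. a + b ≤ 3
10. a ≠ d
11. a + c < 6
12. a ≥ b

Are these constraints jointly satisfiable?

Unsatisfiable

From constraints 2 and 3: b ≥ e ≥ 5. From constraint 4: d ≥ 4. Hence b + d ≥ 9. But constraint 1 requires b + d ≤ 8, and 8 < 9. Contradiction.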